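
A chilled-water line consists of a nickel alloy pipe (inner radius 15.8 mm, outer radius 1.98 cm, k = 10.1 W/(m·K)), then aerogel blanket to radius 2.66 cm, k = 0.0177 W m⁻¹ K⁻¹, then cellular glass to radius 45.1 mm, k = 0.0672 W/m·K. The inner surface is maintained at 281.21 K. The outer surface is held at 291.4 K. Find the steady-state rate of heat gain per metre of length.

Q' = 2.61 W/m

Resistance network (inner→outer):
  R'_nickel alloy = ln(0.0198/0.0158)/(2πk) = 0.2257/(2π·10.1) = 0.003556 m·K/W
  R'_aerogel blanket = ln(0.0266/0.0198)/(2πk) = 0.2952/(2π·0.0177) = 2.655 m·K/W
  R'_cellular glass = ln(0.0451/0.0266)/(2πk) = 0.5280/(2π·0.0672) = 1.250 m·K/W
ΣR = 0.003556 + 2.655 + 1.250 = 3.909 m·K/W
Q' = ΔT/ΣR = (281.21 K − 291.4 K)/3.909 = -2.61 W/m
(Negative Q' ⇒ heat flows inward; heat gain = 2.61 W/m.)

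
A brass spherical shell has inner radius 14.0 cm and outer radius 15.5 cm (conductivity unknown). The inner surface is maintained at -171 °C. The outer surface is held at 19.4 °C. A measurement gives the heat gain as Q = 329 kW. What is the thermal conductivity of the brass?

k = 95.0 W/m·K

ΣR = ΔT/Q = |-171 − 19.4|/3.29×10^5 = 5.787×10^-4 K/W
(1/r₁−1/r₂)/(4πk) = 5.787×10^-4 ⇒ k = 0.6912/(4π·5.787×10^-4) = 95.0 W/m·K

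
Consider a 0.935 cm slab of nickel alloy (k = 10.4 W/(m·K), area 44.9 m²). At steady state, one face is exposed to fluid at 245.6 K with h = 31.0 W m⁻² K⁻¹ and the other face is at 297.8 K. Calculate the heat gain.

Resistance network (inner→outer):
  R_conv,in = 1/(hA) = 1/(31.0·44.9) = 7.184×10^-4 K/W
  R_nickel alloy = L/(kA) = 0.00935/(10.4·44.9) = 2.002×10^-5 K/W
ΣR = 7.184×10^-4 + 2.002×10^-5 = 7.384×10^-4 K/W
Q = ΔT/ΣR = (245.6 K − 297.8 K)/7.384×10^-4 = -70700 W
(Negative Q ⇒ heat flows inward; heat gain = 70700 W.)

Q = 70.7 kW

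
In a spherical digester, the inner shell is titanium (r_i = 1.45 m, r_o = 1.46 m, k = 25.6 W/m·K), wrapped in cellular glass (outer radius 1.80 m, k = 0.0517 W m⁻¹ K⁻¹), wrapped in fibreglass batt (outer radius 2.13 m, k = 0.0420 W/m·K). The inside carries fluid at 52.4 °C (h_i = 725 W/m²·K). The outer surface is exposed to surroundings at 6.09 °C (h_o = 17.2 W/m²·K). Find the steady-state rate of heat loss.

Resistance network (inner→outer):
  R_conv,in = 1/(4πr²h) = 1/(4π·1.45²·725) = 5.221×10^-5 K/W
  R_titanium = (1/1.45 − 1/1.46)/(4πk) = 0.004724/(4π·25.6) = 1.468×10^-5 K/W
  R_cellular glass = (1/1.46 − 1/1.80)/(4πk) = 0.1294/(4π·0.0517) = 0.1991 K/W
  R_fibreglass batt = (1/1.80 − 1/2.13)/(4πk) = 0.08607/(4π·0.0420) = 0.1631 K/W
  R_conv,out = 1/(4πr²h) = 1/(4π·2.13²·17.2) = 0.001020 K/W
ΣR = 5.221×10^-5 + 1.468×10^-5 + 0.1991 + 0.1631 + 0.001020 = 0.3633 K/W
Q = ΔT/ΣR = (52.4 °C − 6.09 °C)/0.3633 = 127 W

Q = 127 W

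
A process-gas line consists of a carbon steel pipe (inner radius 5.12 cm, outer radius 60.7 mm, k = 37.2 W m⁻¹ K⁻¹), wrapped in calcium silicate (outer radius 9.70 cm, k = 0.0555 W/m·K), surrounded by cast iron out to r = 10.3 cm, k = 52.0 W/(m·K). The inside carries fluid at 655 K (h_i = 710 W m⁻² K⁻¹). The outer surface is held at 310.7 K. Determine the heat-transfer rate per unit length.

Resistance network (inner→outer):
  R'_conv,in = 1/(2πr h) = 1/(2π·0.0512·710) = 0.004378 m·K/W
  R'_carbon steel = ln(0.0607/0.0512)/(2πk) = 0.1702/(2π·37.2) = 7.282×10^-4 m·K/W
  R'_calcium silicate = ln(0.0970/0.0607)/(2πk) = 0.4688/(2π·0.0555) = 1.344 m·K/W
  R'_cast iron = ln(0.103/0.0970)/(2πk) = 0.06002/(2π·52.0) = 1.837×10^-4 m·K/W
ΣR = 0.004378 + 7.282×10^-4 + 1.344 + 1.837×10^-4 = 1.349 m·K/W
Q' = ΔT/ΣR = (655 K − 310.7 K)/1.349 = 255 W/m

Q' = 255 W/m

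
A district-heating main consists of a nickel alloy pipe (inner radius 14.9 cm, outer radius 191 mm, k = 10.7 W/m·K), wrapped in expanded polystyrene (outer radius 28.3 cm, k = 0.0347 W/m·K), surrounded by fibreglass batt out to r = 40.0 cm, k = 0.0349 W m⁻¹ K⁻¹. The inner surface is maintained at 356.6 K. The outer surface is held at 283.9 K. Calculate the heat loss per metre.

Series thermal resistances, inner to outer:
  R'_nickel alloy = ln(0.191/0.149)/(2πk) = 0.2483/(2π·10.7) = 0.003694 m·K/W
  R'_expanded polystyrene = ln(0.283/0.191)/(2πk) = 0.3932/(2π·0.0347) = 1.803 m·K/W
  R'_fibreglass batt = ln(0.400/0.283)/(2πk) = 0.3460/(2π·0.0349) = 1.578 m·K/W
ΣR = 0.003694 + 1.803 + 1.578 = 3.385 m·K/W
Q' = ΔT/ΣR = (356.6 K − 283.9 K)/3.385 = 21.5 W/m

Q' = 21.5 W/m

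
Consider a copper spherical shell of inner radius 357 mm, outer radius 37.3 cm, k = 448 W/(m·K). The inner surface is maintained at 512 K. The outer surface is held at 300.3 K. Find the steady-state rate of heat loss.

Q = 4πk·ΔT/(1/r₁ − 1/r₂) = 4π × 448 × 211.7 / (1/0.357 − 1/0.373) = 9.92×10^6 W

Q = 9920 kW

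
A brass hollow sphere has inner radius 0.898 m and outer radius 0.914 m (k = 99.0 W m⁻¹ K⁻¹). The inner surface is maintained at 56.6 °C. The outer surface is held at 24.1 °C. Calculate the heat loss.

Q = 2.07×10^6 W

Q = 4πk·ΔT/(1/r₁ − 1/r₂) = 4π × 99.0 × 32.5 / (1/0.898 − 1/0.914) = 2.07×10^6 W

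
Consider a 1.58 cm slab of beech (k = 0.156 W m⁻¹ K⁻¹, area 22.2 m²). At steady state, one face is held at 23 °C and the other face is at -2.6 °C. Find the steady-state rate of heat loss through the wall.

Q = kA·ΔT/L = 0.156 × 22.2 × |23 °C − -2.6 °C| / 0.0158 = 5610 W

Q = 5.61 kW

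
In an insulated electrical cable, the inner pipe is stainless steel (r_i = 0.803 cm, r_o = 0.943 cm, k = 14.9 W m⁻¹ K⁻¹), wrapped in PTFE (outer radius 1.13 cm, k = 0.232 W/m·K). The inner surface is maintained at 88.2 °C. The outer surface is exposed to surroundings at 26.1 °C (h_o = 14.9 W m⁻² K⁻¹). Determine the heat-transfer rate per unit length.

Q' = 58.0 W/m

Resistance network (inner→outer):
  R'_stainless steel = ln(0.00943/0.00803)/(2πk) = 0.1607/(2π·14.9) = 0.001717 m·K/W
  R'_PTFE = ln(0.0113/0.00943)/(2πk) = 0.1809/(2π·0.232) = 0.1241 m·K/W
  R'_conv,out = 1/(2πr h) = 1/(2π·0.0113·14.9) = 0.9453 m·K/W
ΣR = 0.001717 + 0.1241 + 0.9453 = 1.071 m·K/W
Q' = ΔT/ΣR = (88.2 °C − 26.1 °C)/1.071 = 58.0 W/m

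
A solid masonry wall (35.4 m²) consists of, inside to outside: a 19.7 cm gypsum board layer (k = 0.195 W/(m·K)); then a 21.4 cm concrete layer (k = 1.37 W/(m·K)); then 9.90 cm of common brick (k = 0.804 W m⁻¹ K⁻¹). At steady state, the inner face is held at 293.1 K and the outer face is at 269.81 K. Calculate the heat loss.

Treat each layer as a resistance in series:
  R_gypsum board = L/(kA) = 0.197/(0.195·35.4) = 0.02854 K/W
  R_concrete = L/(kA) = 0.214/(1.37·35.4) = 0.004413 K/W
  R_common brick = L/(kA) = 0.0990/(0.804·35.4) = 0.003478 K/W
ΣR = 0.02854 + 0.004413 + 0.003478 = 0.03643 K/W
Q = ΔT/ΣR = (293.1 K − 269.81 K)/0.03643 = 639 W

Q = 639 W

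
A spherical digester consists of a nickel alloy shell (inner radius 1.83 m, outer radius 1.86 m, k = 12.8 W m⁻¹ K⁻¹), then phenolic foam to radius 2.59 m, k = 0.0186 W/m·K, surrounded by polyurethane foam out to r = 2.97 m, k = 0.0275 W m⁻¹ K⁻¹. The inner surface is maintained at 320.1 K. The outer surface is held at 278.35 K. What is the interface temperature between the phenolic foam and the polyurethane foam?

T = 285.9 K

Resistance network (inner→outer):
  R_nickel alloy = (1/1.83 − 1/1.86)/(4πk) = 0.008814/(4π·12.8) = 5.479×10^-5 K/W
  R_phenolic foam = (1/1.86 − 1/2.59)/(4πk) = 0.1515/(4π·0.0186) = 0.6483 K/W
  R_polyurethane foam = (1/2.59 − 1/2.97)/(4πk) = 0.04940/(4π·0.0275) = 0.1430 K/W
ΣR = 5.479×10^-5 + 0.6483 + 0.1430 = 0.7914 K/W
Q = ΔT/ΣR = (320.1 K − 278.35 K)/0.7914 = 52.75 W
From the inner boundary to the phenolic foam/polyurethane foam interface, ΣR_partial = 0.6484 K/W.
T_interface = T_in − Q·ΣR_partial = 320.1 K − (52.75)(0.6484) = 285.9 K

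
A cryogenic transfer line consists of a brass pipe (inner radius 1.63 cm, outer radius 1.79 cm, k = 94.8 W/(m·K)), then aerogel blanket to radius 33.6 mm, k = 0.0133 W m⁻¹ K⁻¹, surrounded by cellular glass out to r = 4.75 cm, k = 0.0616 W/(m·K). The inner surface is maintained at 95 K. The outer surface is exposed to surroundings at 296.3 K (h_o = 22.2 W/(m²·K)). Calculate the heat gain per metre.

Q' = 23.5 W/m

Series thermal resistances, inner to outer:
  R'_brass = ln(0.0179/0.0163)/(2πk) = 0.09364/(2π·94.8) = 1.572×10^-4 m·K/W
  R'_aerogel blanket = ln(0.0336/0.0179)/(2πk) = 0.6297/(2π·0.0133) = 7.536 m·K/W
  R'_cellular glass = ln(0.0475/0.0336)/(2πk) = 0.3462/(2π·0.0616) = 0.8945 m·K/W
  R'_conv,out = 1/(2πr h) = 1/(2π·0.0475·22.2) = 0.1509 m·K/W
ΣR = 1.572×10^-4 + 7.536 + 0.8945 + 0.1509 = 8.582 m·K/W
Q' = ΔT/ΣR = (95 K − 296.3 K)/8.582 = -23.5 W/m
(Negative Q' ⇒ heat flows inward; heat gain = 23.5 W/m.)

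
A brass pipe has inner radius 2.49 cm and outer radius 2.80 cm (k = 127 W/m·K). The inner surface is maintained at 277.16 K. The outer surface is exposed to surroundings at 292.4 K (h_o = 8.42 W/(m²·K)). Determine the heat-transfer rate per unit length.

Q' = 22.6 W/m

Treat each layer as a resistance in series:
  R'_brass = ln(0.0280/0.0249)/(2πk) = 0.1173/(2π·127) = 1.470×10^-4 m·K/W
  R'_conv,out = 1/(2πr h) = 1/(2π·0.0280·8.42) = 0.6751 m·K/W
ΣR = 1.470×10^-4 + 0.6751 = 0.6752 m·K/W
Q' = ΔT/ΣR = (277.16 K − 292.4 K)/0.6752 = -22.6 W/m
(Negative Q' ⇒ heat flows inward; heat gain = 22.6 W/m.)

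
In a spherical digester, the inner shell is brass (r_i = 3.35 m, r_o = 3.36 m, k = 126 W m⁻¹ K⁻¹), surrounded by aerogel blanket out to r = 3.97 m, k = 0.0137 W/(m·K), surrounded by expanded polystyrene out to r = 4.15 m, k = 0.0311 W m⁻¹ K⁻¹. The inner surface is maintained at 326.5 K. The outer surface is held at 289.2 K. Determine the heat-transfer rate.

Series thermal resistances, inner to outer:
  R_brass = (1/3.35 − 1/3.36)/(4πk) = 8.884×10^-4/(4π·126) = 5.611×10^-7 K/W
  R_aerogel blanket = (1/3.36 − 1/3.97)/(4πk) = 0.04573/(4π·0.0137) = 0.2656 K/W
  R_expanded polystyrene = (1/3.97 − 1/4.15)/(4πk) = 0.01093/(4π·0.0311) = 0.02796 K/W
ΣR = 5.611×10^-7 + 0.2656 + 0.02796 = 0.2936 K/W
Q = ΔT/ΣR = (326.5 K − 289.2 K)/0.2936 = 127 W

Q = 127 W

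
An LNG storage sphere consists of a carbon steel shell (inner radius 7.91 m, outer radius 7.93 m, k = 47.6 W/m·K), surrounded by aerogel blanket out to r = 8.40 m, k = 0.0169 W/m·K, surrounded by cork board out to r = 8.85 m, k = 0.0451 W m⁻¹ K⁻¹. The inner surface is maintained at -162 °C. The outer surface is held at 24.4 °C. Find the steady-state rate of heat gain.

Q = 4.25 kW

Treat each layer as a resistance in series:
  R_carbon steel = (1/7.91 − 1/7.93)/(4πk) = 3.188×10^-4/(4π·47.6) = 5.330×10^-7 K/W
  R_aerogel blanket = (1/7.93 − 1/8.40)/(4πk) = 0.007056/(4π·0.0169) = 0.03322 K/W
  R_cork board = (1/8.40 − 1/8.85)/(4πk) = 0.006053/(4π·0.0451) = 0.01068 K/W
ΣR = 5.330×10^-7 + 0.03322 + 0.01068 = 0.04390 K/W
Q = ΔT/ΣR = (-162 °C − 24.4 °C)/0.04390 = -4250 W
(Negative Q ⇒ heat flows inward; heat gain = 4250 W.)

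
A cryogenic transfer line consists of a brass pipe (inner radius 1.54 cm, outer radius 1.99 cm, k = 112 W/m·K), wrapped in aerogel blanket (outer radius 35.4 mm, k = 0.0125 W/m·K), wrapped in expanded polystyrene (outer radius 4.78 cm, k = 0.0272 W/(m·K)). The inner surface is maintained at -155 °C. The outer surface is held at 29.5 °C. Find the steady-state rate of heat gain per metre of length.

Q' = 20.3 W/m

Treat each layer as a resistance in series:
  R'_brass = ln(0.0199/0.0154)/(2πk) = 0.2564/(2π·112) = 3.643×10^-4 m·K/W
  R'_aerogel blanket = ln(0.0354/0.0199)/(2πk) = 0.5760/(2π·0.0125) = 7.334 m·K/W
  R'_expanded polystyrene = ln(0.0478/0.0354)/(2πk) = 0.3003/(2π·0.0272) = 1.757 m·K/W
ΣR = 3.643×10^-4 + 7.334 + 1.757 = 9.091 m·K/W
Q' = ΔT/ΣR = (-155 °C − 29.5 °C)/9.091 = -20.3 W/m
(Negative Q' ⇒ heat flows inward; heat gain = 20.3 W/m.)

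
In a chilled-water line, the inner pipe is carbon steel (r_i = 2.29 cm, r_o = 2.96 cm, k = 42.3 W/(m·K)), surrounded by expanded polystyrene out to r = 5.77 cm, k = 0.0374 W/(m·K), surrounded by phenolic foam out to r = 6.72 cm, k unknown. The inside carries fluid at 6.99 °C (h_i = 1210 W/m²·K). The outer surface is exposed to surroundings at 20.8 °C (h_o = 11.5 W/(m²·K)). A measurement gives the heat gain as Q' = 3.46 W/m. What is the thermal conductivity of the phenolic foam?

ΣR = ΔT/Q' = |6.99 − 20.8|/3.46 = 3.991 m·K/W
Known resistances:
  R'_conv,in = 1/(2πr h) = 1/(2π·0.0229·1210) = 0.005744 m·K/W
  R'_carbon steel = ln(0.0296/0.0229)/(2πk) = 0.2566/(2π·42.3) = 9.656×10^-4 m·K/W
  R'_expanded polystyrene = ln(0.0577/0.0296)/(2πk) = 0.6675/(2π·0.0374) = 2.840 m·K/W
  R'_conv,out = 1/(2πr h) = 1/(2π·0.0672·11.5) = 0.2059 m·K/W
R_phenolic foam = ΣR − ΣR_known = 3.991 − 3.053 = 0.9380 m·K/W
ln(r₂/r₁)/(2πk) = 0.9380 ⇒ k = 0.1524/(2π·0.9380) = 0.0259 W/m·K

k = 0.0259 W/m·K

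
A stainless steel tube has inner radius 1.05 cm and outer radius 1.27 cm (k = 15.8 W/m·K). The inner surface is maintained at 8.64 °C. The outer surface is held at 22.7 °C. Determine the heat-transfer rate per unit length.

Q' = 7340 W/m

Q' = 2πk·ΔT/ln(r₂/r₁) = 2π × 15.8 × 14.06 / ln(0.0127/0.0105) = 7340 W/m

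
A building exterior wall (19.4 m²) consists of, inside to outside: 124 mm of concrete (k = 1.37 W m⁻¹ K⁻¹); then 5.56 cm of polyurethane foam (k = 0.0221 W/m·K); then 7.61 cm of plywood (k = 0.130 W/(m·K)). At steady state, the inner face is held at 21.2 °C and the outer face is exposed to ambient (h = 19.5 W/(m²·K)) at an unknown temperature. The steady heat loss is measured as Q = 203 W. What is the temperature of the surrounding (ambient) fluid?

Sum the resistances:
  R_concrete = L/(kA) = 0.124/(1.37·19.4) = 0.004666 K/W
  R_polyurethane foam = L/(kA) = 0.0556/(0.0221·19.4) = 0.1297 K/W
  R_plywood = L/(kA) = 0.0761/(0.130·19.4) = 0.03017 K/W
  R_conv,out = 1/(hA) = 1/(19.5·19.4) = 0.002643 K/W
ΣR = 0.1672 K/W
ΔT = Q·ΣR = 203 × 0.1672 = 33.94 K
Heat flows outward, so T_out = T_in − ΔT = 21.2 − 33.94 = -12.7 °C

T_out = -12.7 °C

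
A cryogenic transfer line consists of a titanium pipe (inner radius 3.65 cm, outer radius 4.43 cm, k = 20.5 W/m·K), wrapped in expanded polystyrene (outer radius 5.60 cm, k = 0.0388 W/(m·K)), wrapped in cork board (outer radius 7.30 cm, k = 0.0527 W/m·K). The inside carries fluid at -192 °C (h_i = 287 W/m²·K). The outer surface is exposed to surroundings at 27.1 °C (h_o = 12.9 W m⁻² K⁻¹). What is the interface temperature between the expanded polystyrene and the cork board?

T = -82.0 °C

Treat each layer as a resistance in series:
  R'_conv,in = 1/(2πr h) = 1/(2π·0.0365·287) = 0.01519 m·K/W
  R'_titanium = ln(0.0443/0.0365)/(2πk) = 0.1937/(2π·20.5) = 0.001504 m·K/W
  R'_expanded polystyrene = ln(0.0560/0.0443)/(2πk) = 0.2344/(2π·0.0388) = 0.9614 m·K/W
  R'_cork board = ln(0.0730/0.0560)/(2πk) = 0.2651/(2π·0.0527) = 0.8006 m·K/W
  R'_conv,out = 1/(2πr h) = 1/(2π·0.0730·12.9) = 0.1690 m·K/W
ΣR = 0.01519 + 0.001504 + 0.9614 + 0.8006 + 0.1690 = 1.948 m·K/W
Q' = ΔT/ΣR = (-192 °C − 27.1 °C)/1.948 = -112.5 W/m
From the inner boundary to the expanded polystyrene/cork board interface, ΣR_partial = 0.9781 m·K/W.
T_interface = T_in − Q'·ΣR_partial = -192 °C − (-112.5)(0.9781) = -82.0 °C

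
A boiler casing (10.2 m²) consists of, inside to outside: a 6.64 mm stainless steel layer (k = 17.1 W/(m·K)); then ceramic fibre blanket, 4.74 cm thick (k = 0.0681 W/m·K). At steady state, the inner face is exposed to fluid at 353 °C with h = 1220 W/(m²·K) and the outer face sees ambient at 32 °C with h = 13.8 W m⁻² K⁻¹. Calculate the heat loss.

Resistance network (inner→outer):
  R_conv,in = 1/(hA) = 1/(1220·10.2) = 8.036×10^-5 K/W
  R_stainless steel = L/(kA) = 0.00664/(17.1·10.2) = 3.807×10^-5 K/W
  R_ceramic fibre blanket = L/(kA) = 0.0474/(0.0681·10.2) = 0.06824 K/W
  R_conv,out = 1/(hA) = 1/(13.8·10.2) = 0.007104 K/W
ΣR = 8.036×10^-5 + 3.807×10^-5 + 0.06824 + 0.007104 = 0.07546 K/W
Q = ΔT/ΣR = (353 °C − 32 °C)/0.07546 = 4250 W

Q = 4.25 kW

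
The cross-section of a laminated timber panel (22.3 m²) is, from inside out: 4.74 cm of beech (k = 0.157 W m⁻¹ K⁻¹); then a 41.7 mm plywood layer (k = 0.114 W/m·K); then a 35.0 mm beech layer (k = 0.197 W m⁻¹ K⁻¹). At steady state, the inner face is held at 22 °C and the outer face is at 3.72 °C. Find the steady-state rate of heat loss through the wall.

Resistance network (inner→outer):
  R_beech = L/(kA) = 0.0474/(0.157·22.3) = 0.01354 K/W
  R_plywood = L/(kA) = 0.0417/(0.114·22.3) = 0.01640 K/W
  R_beech = L/(kA) = 0.0350/(0.197·22.3) = 0.007967 K/W
ΣR = 0.01354 + 0.01640 + 0.007967 = 0.03791 K/W
Q = ΔT/ΣR = (22 °C − 3.72 °C)/0.03791 = 482 W

Q = 482 W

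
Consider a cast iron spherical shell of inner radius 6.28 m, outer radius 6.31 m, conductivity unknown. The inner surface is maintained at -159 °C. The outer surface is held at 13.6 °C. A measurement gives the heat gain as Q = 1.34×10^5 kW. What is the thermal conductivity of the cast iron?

k = 46.8 W/m·K

ΣR = ΔT/Q = |-159 − 13.6|/1.34×10^8 = 1.288×10^-6 K/W
(1/r₁−1/r₂)/(4πk) = 1.288×10^-6 ⇒ k = 7.571×10^-4/(4π·1.288×10^-6) = 46.8 W/m·K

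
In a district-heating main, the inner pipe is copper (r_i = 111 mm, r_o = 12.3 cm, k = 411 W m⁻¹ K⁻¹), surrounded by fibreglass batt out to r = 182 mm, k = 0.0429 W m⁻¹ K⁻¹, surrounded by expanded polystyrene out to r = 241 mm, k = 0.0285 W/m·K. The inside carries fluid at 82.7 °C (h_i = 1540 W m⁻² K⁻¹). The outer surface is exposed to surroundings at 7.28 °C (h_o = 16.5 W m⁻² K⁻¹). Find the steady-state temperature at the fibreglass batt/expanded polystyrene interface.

Series thermal resistances, inner to outer:
  R'_conv,in = 1/(2πr h) = 1/(2π·0.111·1540) = 9.311×10^-4 m·K/W
  R'_copper = ln(0.123/0.111)/(2πk) = 0.1027/(2π·411) = 3.975×10^-5 m·K/W
  R'_fibreglass batt = ln(0.182/0.123)/(2πk) = 0.3918/(2π·0.0429) = 1.454 m·K/W
  R'_expanded polystyrene = ln(0.241/0.182)/(2πk) = 0.2808/(2π·0.0285) = 1.568 m·K/W
  R'_conv,out = 1/(2πr h) = 1/(2π·0.241·16.5) = 0.04002 m·K/W
ΣR = 9.311×10^-4 + 3.975×10^-5 + 1.454 + 1.568 + 0.04002 = 3.063 m·K/W
Q' = ΔT/ΣR = (82.7 °C − 7.28 °C)/3.063 = 24.62 W/m
From the inner boundary to the fibreglass batt/expanded polystyrene interface, ΣR_partial = 1.455 m·K/W.
T_interface = T_in − Q'·ΣR_partial = 82.7 °C − (24.62)(1.455) = 46.9 °C

T = 46.9 °C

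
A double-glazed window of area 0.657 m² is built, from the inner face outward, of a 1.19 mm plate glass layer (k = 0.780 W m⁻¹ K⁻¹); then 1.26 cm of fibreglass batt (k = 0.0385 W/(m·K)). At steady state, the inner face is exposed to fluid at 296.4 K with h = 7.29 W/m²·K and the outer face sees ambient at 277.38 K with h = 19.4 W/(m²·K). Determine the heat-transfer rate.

Resistance network (inner→outer):
  R_conv,in = 1/(hA) = 1/(7.29·0.657) = 0.2088 K/W
  R_plate glass = L/(kA) = 0.00119/(0.780·0.657) = 0.002322 K/W
  R_fibreglass batt = L/(kA) = 0.0126/(0.0385·0.657) = 0.4981 K/W
  R_conv,out = 1/(hA) = 1/(19.4·0.657) = 0.07846 K/W
ΣR = 0.2088 + 0.002322 + 0.4981 + 0.07846 = 0.7877 K/W
Q = ΔT/ΣR = (296.4 K − 277.38 K)/0.7877 = 24.1 W

Q = 24.1 W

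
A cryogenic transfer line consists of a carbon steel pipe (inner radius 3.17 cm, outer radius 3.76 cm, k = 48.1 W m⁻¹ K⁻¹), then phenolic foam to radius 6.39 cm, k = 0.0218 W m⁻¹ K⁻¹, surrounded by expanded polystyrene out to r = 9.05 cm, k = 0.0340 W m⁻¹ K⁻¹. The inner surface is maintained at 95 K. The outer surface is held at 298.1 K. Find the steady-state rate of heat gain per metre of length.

Series thermal resistances, inner to outer:
  R'_carbon steel = ln(0.0376/0.0317)/(2πk) = 0.1707/(2π·48.1) = 5.648×10^-4 m·K/W
  R'_phenolic foam = ln(0.0639/0.0376)/(2πk) = 0.5303/(2π·0.0218) = 3.872 m·K/W
  R'_expanded polystyrene = ln(0.0905/0.0639)/(2πk) = 0.3480/(2π·0.0340) = 1.629 m·K/W
ΣR = 5.648×10^-4 + 3.872 + 1.629 = 5.502 m·K/W
Q' = ΔT/ΣR = (95 K − 298.1 K)/5.502 = -36.9 W/m
(Negative Q' ⇒ heat flows inward; heat gain = 36.9 W/m.)

Q' = 36.9 W/m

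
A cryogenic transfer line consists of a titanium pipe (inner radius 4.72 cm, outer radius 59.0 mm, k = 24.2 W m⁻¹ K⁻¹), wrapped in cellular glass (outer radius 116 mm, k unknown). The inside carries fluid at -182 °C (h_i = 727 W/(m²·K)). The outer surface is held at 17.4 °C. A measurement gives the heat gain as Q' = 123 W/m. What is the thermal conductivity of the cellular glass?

ΣR = ΔT/Q' = |-182 − 17.4|/123 = 1.621 m·K/W
Known resistances:
  R'_conv,in = 1/(2πr h) = 1/(2π·0.0472·727) = 0.004638 m·K/W
  R'_titanium = ln(0.0590/0.0472)/(2πk) = 0.2231/(2π·24.2) = 0.001468 m·K/W
R_cellular glass = ΣR − ΣR_known = 1.621 − 0.006106 = 1.615 m·K/W
ln(r₂/r₁)/(2πk) = 1.615 ⇒ k = 0.6761/(2π·1.615) = 0.0666 W/m·K

k = 0.0666 W/m·K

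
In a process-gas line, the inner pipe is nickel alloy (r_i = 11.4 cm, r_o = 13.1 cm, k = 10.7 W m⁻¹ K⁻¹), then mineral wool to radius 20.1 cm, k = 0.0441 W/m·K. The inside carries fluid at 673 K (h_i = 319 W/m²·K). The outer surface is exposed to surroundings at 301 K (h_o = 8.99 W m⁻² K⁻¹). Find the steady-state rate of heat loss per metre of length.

Q' = 227 W/m

Resistance network (inner→outer):
  R'_conv,in = 1/(2πr h) = 1/(2π·0.114·319) = 0.004376 m·K/W
  R'_nickel alloy = ln(0.131/0.114)/(2πk) = 0.1390/(2π·10.7) = 0.002068 m·K/W
  R'_mineral wool = ln(0.201/0.131)/(2πk) = 0.4281/(2π·0.0441) = 1.545 m·K/W
  R'_conv,out = 1/(2πr h) = 1/(2π·0.201·8.99) = 0.08808 m·K/W
ΣR = 0.004376 + 0.002068 + 1.545 + 0.08808 = 1.640 m·K/W
Q' = ΔT/ΣR = (673 K − 301 K)/1.640 = 227 W/m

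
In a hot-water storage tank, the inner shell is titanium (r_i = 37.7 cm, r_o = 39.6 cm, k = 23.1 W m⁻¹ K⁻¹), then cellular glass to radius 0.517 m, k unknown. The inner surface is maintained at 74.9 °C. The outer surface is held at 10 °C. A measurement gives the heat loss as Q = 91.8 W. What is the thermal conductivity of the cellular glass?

k = 0.0666 W/m·K

ΣR = ΔT/Q = |74.9 − 10|/91.8 = 0.7070 K/W
Known resistances:
  R_titanium = (1/0.377 − 1/0.396)/(4πk) = 0.1273/(4π·23.1) = 4.384×10^-4 K/W
R_cellular glass = ΣR − ΣR_known = 0.7070 − 4.384×10^-4 = 0.7066 K/W
(1/r₁−1/r₂)/(4πk) = 0.7066 ⇒ k = 0.5910/(4π·0.7066) = 0.0666 W/m·K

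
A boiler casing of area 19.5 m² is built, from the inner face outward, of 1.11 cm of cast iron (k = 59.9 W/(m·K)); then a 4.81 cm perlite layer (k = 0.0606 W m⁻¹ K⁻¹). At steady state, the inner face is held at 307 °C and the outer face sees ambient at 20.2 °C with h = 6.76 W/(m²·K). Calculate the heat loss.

Q = 5940 W

Series thermal resistances, inner to outer:
  R_cast iron = L/(kA) = 0.0111/(59.9·19.5) = 9.503×10^-6 K/W
  R_perlite = L/(kA) = 0.0481/(0.0606·19.5) = 0.04070 K/W
  R_conv,out = 1/(hA) = 1/(6.76·19.5) = 0.007586 K/W
ΣR = 9.503×10^-6 + 0.04070 + 0.007586 = 0.04830 K/W
Q = ΔT/ΣR = (307 °C − 20.2 °C)/0.04830 = 5940 W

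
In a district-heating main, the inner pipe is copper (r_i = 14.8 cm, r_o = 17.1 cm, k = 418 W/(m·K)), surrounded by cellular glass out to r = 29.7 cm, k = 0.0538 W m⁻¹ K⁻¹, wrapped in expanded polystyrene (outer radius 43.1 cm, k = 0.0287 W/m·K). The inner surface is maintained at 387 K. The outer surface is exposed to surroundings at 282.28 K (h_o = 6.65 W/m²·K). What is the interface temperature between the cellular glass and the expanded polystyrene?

T = 341.4 K

Resistance network (inner→outer):
  R'_copper = ln(0.171/0.148)/(2πk) = 0.1445/(2π·418) = 5.500×10^-5 m·K/W
  R'_cellular glass = ln(0.297/0.171)/(2πk) = 0.5521/(2π·0.0538) = 1.633 m·K/W
  R'_expanded polystyrene = ln(0.431/0.297)/(2πk) = 0.3724/(2π·0.0287) = 2.065 m·K/W
  R'_conv,out = 1/(2πr h) = 1/(2π·0.431·6.65) = 0.05553 m·K/W
ΣR = 5.500×10^-5 + 1.633 + 2.065 + 0.05553 = 3.754 m·K/W
Q' = ΔT/ΣR = (387 K − 282.28 K)/3.754 = 27.90 W/m
From the inner boundary to the cellular glass/expanded polystyrene interface, ΣR_partial = 1.633 m·K/W.
T_interface = T_in − Q'·ΣR_partial = 387 K − (27.90)(1.633) = 341.4 K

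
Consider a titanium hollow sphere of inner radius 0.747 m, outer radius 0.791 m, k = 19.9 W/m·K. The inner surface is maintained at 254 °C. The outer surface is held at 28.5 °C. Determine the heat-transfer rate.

Q = 757 kW

Q = 4πk·ΔT/(1/r₁ − 1/r₂) = 4π × 19.9 × 225.5 / (1/0.747 − 1/0.791) = 7.57×10^5 W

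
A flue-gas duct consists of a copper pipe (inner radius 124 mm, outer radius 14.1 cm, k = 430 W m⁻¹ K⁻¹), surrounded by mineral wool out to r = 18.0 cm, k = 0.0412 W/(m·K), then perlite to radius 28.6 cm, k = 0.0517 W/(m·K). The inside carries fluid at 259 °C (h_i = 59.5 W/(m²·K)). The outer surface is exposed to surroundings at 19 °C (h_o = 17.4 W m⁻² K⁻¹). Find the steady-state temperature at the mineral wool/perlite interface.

Treat each layer as a resistance in series:
  R'_conv,in = 1/(2πr h) = 1/(2π·0.124·59.5) = 0.02157 m·K/W
  R'_copper = ln(0.141/0.124)/(2πk) = 0.1285/(2π·430) = 4.755×10^-5 m·K/W
  R'_mineral wool = ln(0.180/0.141)/(2πk) = 0.2442/(2π·0.0412) = 0.9433 m·K/W
  R'_perlite = ln(0.286/0.180)/(2πk) = 0.4630/(2π·0.0517) = 1.425 m·K/W
  R'_conv,out = 1/(2πr h) = 1/(2π·0.286·17.4) = 0.03198 m·K/W
ΣR = 0.02157 + 4.755×10^-5 + 0.9433 + 1.425 + 0.03198 = 2.422 m·K/W
Q' = ΔT/ΣR = (259 °C − 19 °C)/2.422 = 99.09 W/m
From the inner boundary to the mineral wool/perlite interface, ΣR_partial = 0.9649 m·K/W.
T_interface = T_in − Q'·ΣR_partial = 259 °C − (99.09)(0.9649) = 163 °C

T = 163 °C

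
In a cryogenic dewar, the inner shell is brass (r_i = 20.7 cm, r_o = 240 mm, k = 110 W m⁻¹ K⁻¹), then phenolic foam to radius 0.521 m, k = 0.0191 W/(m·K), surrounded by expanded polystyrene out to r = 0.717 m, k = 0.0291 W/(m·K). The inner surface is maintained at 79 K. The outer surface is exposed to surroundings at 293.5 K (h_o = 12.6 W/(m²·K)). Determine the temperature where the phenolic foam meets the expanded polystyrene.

T = 264.8 K

Resistance network (inner→outer):
  R_brass = (1/0.207 − 1/0.240)/(4πk) = 0.6643/(4π·110) = 4.805×10^-4 K/W
  R_phenolic foam = (1/0.240 − 1/0.521)/(4πk) = 2.247/(4π·0.0191) = 9.363 K/W
  R_expanded polystyrene = (1/0.521 − 1/0.717)/(4πk) = 0.5247/(4π·0.0291) = 1.435 K/W
  R_conv,out = 1/(4πr²h) = 1/(4π·0.717²·12.6) = 0.01229 K/W
ΣR = 4.805×10^-4 + 9.363 + 1.435 + 0.01229 = 10.81 K/W
Q = ΔT/ΣR = (79 K − 293.5 K)/10.81 = -19.84 W
From the inner boundary to the phenolic foam/expanded polystyrene interface, ΣR_partial = 9.363 K/W.
T_interface = T_in − Q·ΣR_partial = 79 K − (-19.84)(9.363) = 264.8 K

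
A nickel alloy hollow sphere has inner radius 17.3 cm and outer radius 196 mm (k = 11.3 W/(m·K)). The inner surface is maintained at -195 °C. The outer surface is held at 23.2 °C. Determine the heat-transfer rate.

Q = 45.7 kW

Q = 4πk·ΔT/(1/r₁ − 1/r₂) = 4π × 11.3 × 218.2 / (1/0.173 − 1/0.196) = 45700 W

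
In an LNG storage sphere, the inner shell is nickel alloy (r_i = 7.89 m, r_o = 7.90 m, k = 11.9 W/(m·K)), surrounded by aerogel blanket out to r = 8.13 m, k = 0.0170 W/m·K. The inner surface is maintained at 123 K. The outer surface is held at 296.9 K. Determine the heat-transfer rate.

Series thermal resistances, inner to outer:
  R_nickel alloy = (1/7.89 − 1/7.90)/(4πk) = 1.604×10^-4/(4π·11.9) = 1.073×10^-6 K/W
  R_aerogel blanket = (1/7.90 − 1/8.13)/(4πk) = 0.003581/(4π·0.0170) = 0.01676 K/W
ΣR = 1.073×10^-6 + 0.01676 = 0.01676 K/W
Q = ΔT/ΣR = (123 K − 296.9 K)/0.01676 = -10400 W
(Negative Q ⇒ heat flows inward; heat gain = 10400 W.)

Q = 10400 W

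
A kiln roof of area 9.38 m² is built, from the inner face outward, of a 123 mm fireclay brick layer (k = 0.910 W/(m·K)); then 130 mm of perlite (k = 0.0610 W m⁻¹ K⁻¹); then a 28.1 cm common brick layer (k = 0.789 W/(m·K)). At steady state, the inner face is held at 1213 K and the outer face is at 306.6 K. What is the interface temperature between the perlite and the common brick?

Resistance network (inner→outer):
  R_fireclay brick = L/(kA) = 0.123/(0.910·9.38) = 0.01441 K/W
  R_perlite = L/(kA) = 0.130/(0.0610·9.38) = 0.2272 K/W
  R_common brick = L/(kA) = 0.281/(0.789·9.38) = 0.03797 K/W
ΣR = 0.01441 + 0.2272 + 0.03797 = 0.2796 K/W
Q = ΔT/ΣR = (1213 K − 306.6 K)/0.2796 = 3242 W
From the inner boundary to the perlite/common brick interface, ΣR_partial = 0.2416 K/W.
T_interface = T_in − Q·ΣR_partial = 1213 K − (3242)(0.2416) = 430 K

T = 430 K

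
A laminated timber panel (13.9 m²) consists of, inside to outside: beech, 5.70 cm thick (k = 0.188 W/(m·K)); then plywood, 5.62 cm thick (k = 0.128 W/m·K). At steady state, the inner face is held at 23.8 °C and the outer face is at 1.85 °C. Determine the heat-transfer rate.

Series thermal resistances, inner to outer:
  R_beech = L/(kA) = 0.0570/(0.188·13.9) = 0.02181 K/W
  R_plywood = L/(kA) = 0.0562/(0.128·13.9) = 0.03159 K/W
ΣR = 0.02181 + 0.03159 = 0.05340 K/W
Q = ΔT/ΣR = (23.8 °C − 1.85 °C)/0.05340 = 411 W

Q = 411 W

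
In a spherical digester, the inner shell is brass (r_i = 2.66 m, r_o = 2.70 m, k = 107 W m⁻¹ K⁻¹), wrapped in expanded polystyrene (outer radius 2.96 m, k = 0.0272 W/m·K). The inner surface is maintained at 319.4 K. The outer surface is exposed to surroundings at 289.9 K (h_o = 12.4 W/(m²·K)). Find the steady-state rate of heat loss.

Treat each layer as a resistance in series:
  R_brass = (1/2.66 − 1/2.70)/(4πk) = 0.005569/(4π·107) = 4.142×10^-6 K/W
  R_expanded polystyrene = (1/2.70 − 1/2.96)/(4πk) = 0.03253/(4π·0.0272) = 0.09518 K/W
  R_conv,out = 1/(4πr²h) = 1/(4π·2.96²·12.4) = 7.325×10^-4 K/W
ΣR = 4.142×10^-6 + 0.09518 + 7.325×10^-4 = 0.09592 K/W
Q = ΔT/ΣR = (319.4 K − 289.9 K)/0.09592 = 308 W

Q = 308 W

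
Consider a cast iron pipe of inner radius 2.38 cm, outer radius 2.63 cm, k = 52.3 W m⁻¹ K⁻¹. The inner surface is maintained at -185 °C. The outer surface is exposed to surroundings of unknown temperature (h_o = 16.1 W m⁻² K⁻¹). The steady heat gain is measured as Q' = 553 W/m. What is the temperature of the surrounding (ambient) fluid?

Sum the resistances:
  R'_cast iron = ln(0.0263/0.0238)/(2πk) = 0.09988/(2π·52.3) = 3.040×10^-4 m·K/W
  R'_conv,out = 1/(2πr h) = 1/(2π·0.0263·16.1) = 0.3759 m·K/W
ΣR = 0.3762 m·K/W
ΔT = Q'·ΣR = 553 × 0.3762 = 208.0 K
Heat flows inward, so T_out = T_in + ΔT = -185 + 208.0 = 23.0 °C

T_out = 23.0 °C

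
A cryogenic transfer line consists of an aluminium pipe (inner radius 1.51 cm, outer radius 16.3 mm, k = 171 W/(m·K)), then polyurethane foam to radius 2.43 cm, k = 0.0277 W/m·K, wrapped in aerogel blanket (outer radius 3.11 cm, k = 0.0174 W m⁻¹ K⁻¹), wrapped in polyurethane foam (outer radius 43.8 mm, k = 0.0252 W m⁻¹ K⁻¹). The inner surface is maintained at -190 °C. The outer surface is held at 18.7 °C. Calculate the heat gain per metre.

Q' = 31.1 W/m

Resistance network (inner→outer):
  R'_aluminium = ln(0.0163/0.0151)/(2πk) = 0.07647/(2π·171) = 7.117×10^-5 m·K/W
  R'_polyurethane foam = ln(0.0243/0.0163)/(2πk) = 0.3993/(2π·0.0277) = 2.294 m·K/W
  R'_aerogel blanket = ln(0.0311/0.0243)/(2πk) = 0.2467/(2π·0.0174) = 2.257 m·K/W
  R'_polyurethane foam = ln(0.0438/0.0311)/(2πk) = 0.3424/(2π·0.0252) = 2.163 m·K/W
ΣR = 7.117×10^-5 + 2.294 + 2.257 + 2.163 = 6.714 m·K/W
Q' = ΔT/ΣR = (-190 °C − 18.7 °C)/6.714 = -31.1 W/m
(Negative Q' ⇒ heat flows inward; heat gain = 31.1 W/m.)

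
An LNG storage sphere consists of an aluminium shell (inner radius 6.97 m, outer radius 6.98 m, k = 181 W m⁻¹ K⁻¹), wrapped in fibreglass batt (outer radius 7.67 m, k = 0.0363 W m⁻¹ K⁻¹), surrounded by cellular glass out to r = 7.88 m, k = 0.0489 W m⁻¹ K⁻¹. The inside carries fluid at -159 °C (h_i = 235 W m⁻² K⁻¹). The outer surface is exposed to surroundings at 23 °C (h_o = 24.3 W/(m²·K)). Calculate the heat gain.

Q = 5.36 kW

Treat each layer as a resistance in series:
  R_conv,in = 1/(4πr²h) = 1/(4π·6.97²·235) = 6.970×10^-6 K/W
  R_aluminium = (1/6.97 − 1/6.98)/(4πk) = 2.055×10^-4/(4π·181) = 9.037×10^-8 K/W
  R_fibreglass batt = (1/6.98 − 1/7.67)/(4πk) = 0.01289/(4π·0.0363) = 0.02825 K/W
  R_cellular glass = (1/7.67 − 1/7.88)/(4πk) = 0.003475/(4π·0.0489) = 0.005654 K/W
  R_conv,out = 1/(4πr²h) = 1/(4π·7.88²·24.3) = 5.274×10^-5 K/W
ΣR = 6.970×10^-6 + 9.037×10^-8 + 0.02825 + 0.005654 + 5.274×10^-5 = 0.03396 K/W
Q = ΔT/ΣR = (-159 °C − 23 °C)/0.03396 = -5360 W
(Negative Q ⇒ heat flows inward; heat gain = 5360 W.)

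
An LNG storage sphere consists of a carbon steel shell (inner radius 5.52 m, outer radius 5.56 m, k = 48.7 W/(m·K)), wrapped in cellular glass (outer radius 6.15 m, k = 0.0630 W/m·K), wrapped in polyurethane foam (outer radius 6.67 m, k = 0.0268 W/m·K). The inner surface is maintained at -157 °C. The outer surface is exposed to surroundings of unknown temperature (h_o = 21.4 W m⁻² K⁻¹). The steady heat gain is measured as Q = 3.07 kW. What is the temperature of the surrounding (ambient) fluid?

T_out = 25.7 °C

Series resistances:
  R_carbon steel = (1/5.52 − 1/5.56)/(4πk) = 0.001303/(4π·48.7) = 2.130×10^-6 K/W
  R_cellular glass = (1/5.56 − 1/6.15)/(4πk) = 0.01725/(4π·0.0630) = 0.02179 K/W
  R_polyurethane foam = (1/6.15 − 1/6.67)/(4πk) = 0.01268/(4π·0.0268) = 0.03764 K/W
  R_conv,out = 1/(4πr²h) = 1/(4π·6.67²·21.4) = 8.358×10^-5 K/W
ΣR = 0.05952 K/W
ΔT = Q·ΣR = 3070 × 0.05952 = 182.7 K
Heat flows inward, so T_out = T_in + ΔT = -157 + 182.7 = 25.7 °C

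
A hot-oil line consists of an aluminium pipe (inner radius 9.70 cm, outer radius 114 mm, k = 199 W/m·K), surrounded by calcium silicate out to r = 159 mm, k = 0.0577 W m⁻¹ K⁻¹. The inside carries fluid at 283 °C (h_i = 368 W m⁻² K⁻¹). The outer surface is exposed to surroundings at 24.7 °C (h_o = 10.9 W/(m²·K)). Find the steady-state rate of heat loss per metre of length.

Q' = 255 W/m

Series thermal resistances, inner to outer:
  R'_conv,in = 1/(2πr h) = 1/(2π·0.0970·368) = 0.004459 m·K/W
  R'_aluminium = ln(0.114/0.0970)/(2πk) = 0.1615/(2π·199) = 1.292×10^-4 m·K/W
  R'_calcium silicate = ln(0.159/0.114)/(2πk) = 0.3327/(2π·0.0577) = 0.9177 m·K/W
  R'_conv,out = 1/(2πr h) = 1/(2π·0.159·10.9) = 0.09183 m·K/W
ΣR = 0.004459 + 1.292×10^-4 + 0.9177 + 0.09183 = 1.014 m·K/W
Q' = ΔT/ΣR = (283 °C − 24.7 °C)/1.014 = 255 W/m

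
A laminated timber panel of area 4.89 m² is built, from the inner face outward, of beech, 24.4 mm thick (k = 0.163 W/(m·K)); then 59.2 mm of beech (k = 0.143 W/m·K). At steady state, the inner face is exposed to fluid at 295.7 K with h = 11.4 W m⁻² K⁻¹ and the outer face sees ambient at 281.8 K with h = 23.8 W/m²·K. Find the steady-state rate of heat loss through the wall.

Treat each layer as a resistance in series:
  R_conv,in = 1/(hA) = 1/(11.4·4.89) = 0.01794 K/W
  R_beech = L/(kA) = 0.0244/(0.163·4.89) = 0.03061 K/W
  R_beech = L/(kA) = 0.0592/(0.143·4.89) = 0.08466 K/W
  R_conv,out = 1/(hA) = 1/(23.8·4.89) = 0.008592 K/W
ΣR = 0.01794 + 0.03061 + 0.08466 + 0.008592 = 0.1418 K/W
Q = ΔT/ΣR = (295.7 K − 281.8 K)/0.1418 = 98.0 W

Q = 98.0 W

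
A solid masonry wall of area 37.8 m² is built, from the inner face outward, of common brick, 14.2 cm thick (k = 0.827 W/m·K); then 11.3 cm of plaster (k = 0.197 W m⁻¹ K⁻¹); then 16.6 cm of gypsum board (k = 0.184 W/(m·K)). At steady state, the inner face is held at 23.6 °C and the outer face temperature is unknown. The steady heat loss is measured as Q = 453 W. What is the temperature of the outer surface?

Sum the resistances:
  R_common brick = L/(kA) = 0.142/(0.827·37.8) = 0.004542 K/W
  R_plaster = L/(kA) = 0.113/(0.197·37.8) = 0.01517 K/W
  R_gypsum board = L/(kA) = 0.166/(0.184·37.8) = 0.02387 K/W
ΣR = 0.04358 K/W
ΔT = Q·ΣR = 453 × 0.04358 = 19.74 K
Heat flows outward, so T_out = T_in − ΔT = 23.6 − 19.74 = 3.86 °C

T_out = 3.86 °C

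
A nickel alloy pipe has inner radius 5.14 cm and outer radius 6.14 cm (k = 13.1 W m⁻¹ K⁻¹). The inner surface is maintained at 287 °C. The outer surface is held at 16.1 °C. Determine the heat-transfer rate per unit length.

Q' = 125 kW/m

Q' = 2πk·ΔT/ln(r₂/r₁) = 2π × 13.1 × 270.9 / ln(0.0614/0.0514) = 1.25×10^5 W/m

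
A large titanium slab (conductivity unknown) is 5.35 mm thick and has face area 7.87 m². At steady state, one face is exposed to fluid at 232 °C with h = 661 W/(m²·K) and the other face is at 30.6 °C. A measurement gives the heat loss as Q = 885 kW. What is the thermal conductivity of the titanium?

ΣR = ΔT/Q = |232 − 30.6|/8.85×10^5 = 2.276×10^-4 K/W
Known resistances:
  R_conv,in = 1/(hA) = 1/(661·7.87) = 1.922×10^-4 K/W
R_titanium = ΣR − ΣR_known = 2.276×10^-4 − 1.922×10^-4 = 3.540×10^-5 K/W
L/(kA) = 3.540×10^-5 ⇒ k = 0.00535/(3.540×10^-5·7.87) = 19.2 W/m·K

k = 19.2 W/m·K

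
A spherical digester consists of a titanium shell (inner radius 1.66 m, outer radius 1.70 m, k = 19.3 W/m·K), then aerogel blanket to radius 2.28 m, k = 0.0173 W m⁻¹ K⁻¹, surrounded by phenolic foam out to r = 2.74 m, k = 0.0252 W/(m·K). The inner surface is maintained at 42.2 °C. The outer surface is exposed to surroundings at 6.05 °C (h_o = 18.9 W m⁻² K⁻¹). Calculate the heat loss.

Q = 39.2 W

Series thermal resistances, inner to outer:
  R_titanium = (1/1.66 − 1/1.70)/(4πk) = 0.01417/(4π·19.3) = 5.844×10^-5 K/W
  R_aerogel blanket = (1/1.70 − 1/2.28)/(4πk) = 0.1496/(4π·0.0173) = 0.6883 K/W
  R_phenolic foam = (1/2.28 − 1/2.74)/(4πk) = 0.07363/(4π·0.0252) = 0.2325 K/W
  R_conv,out = 1/(4πr²h) = 1/(4π·2.74²·18.9) = 5.608×10^-4 K/W
ΣR = 5.844×10^-5 + 0.6883 + 0.2325 + 5.608×10^-4 = 0.9214 K/W
Q = ΔT/ΣR = (42.2 °C − 6.05 °C)/0.9214 = 39.2 W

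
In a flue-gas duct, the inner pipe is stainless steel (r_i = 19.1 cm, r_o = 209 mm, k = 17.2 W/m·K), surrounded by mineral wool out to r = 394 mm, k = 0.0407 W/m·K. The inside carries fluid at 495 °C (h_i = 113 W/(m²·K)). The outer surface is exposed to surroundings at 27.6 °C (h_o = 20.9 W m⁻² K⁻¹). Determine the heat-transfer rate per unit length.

Q' = 186 W/m

Resistance network (inner→outer):
  R'_conv,in = 1/(2πr h) = 1/(2π·0.191·113) = 0.007374 m·K/W
  R'_stainless steel = ln(0.209/0.191)/(2πk) = 0.09006/(2π·17.2) = 8.334×10^-4 m·K/W
  R'_mineral wool = ln(0.394/0.209)/(2πk) = 0.6340/(2π·0.0407) = 2.479 m·K/W
  R'_conv,out = 1/(2πr h) = 1/(2π·0.394·20.9) = 0.01933 m·K/W
ΣR = 0.007374 + 8.334×10^-4 + 2.479 + 0.01933 = 2.507 m·K/W
Q' = ΔT/ΣR = (495 °C − 27.6 °C)/2.507 = 186 W/m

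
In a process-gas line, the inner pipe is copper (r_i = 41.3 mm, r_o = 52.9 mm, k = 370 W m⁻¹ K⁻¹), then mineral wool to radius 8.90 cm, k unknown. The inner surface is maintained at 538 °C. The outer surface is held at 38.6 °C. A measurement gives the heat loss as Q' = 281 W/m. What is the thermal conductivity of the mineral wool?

k = 0.0466 W/m·K

ΣR = ΔT/Q' = |538 − 38.6|/281 = 1.777 m·K/W
Known resistances:
  R'_copper = ln(0.0529/0.0413)/(2πk) = 0.2475/(2π·370) = 1.065×10^-4 m·K/W
R_mineral wool = ΣR − ΣR_known = 1.777 − 1.065×10^-4 = 1.777 m·K/W
ln(r₂/r₁)/(2πk) = 1.777 ⇒ k = 0.5202/(2π·1.777) = 0.0466 W/m·K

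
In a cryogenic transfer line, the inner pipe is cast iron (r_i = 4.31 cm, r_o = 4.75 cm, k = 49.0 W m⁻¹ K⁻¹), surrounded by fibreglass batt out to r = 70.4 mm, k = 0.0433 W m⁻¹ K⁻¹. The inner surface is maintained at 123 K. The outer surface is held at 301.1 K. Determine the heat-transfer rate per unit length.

Q' = 123 W/m

Treat each layer as a resistance in series:
  R'_cast iron = ln(0.0475/0.0431)/(2πk) = 0.09721/(2π·49.0) = 3.157×10^-4 m·K/W
  R'_fibreglass batt = ln(0.0704/0.0475)/(2πk) = 0.3935/(2π·0.0433) = 1.446 m·K/W
ΣR = 3.157×10^-4 + 1.446 = 1.446 m·K/W
Q' = ΔT/ΣR = (123 K − 301.1 K)/1.446 = -123 W/m
(Negative Q' ⇒ heat flows inward; heat gain = 123 W/m.)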